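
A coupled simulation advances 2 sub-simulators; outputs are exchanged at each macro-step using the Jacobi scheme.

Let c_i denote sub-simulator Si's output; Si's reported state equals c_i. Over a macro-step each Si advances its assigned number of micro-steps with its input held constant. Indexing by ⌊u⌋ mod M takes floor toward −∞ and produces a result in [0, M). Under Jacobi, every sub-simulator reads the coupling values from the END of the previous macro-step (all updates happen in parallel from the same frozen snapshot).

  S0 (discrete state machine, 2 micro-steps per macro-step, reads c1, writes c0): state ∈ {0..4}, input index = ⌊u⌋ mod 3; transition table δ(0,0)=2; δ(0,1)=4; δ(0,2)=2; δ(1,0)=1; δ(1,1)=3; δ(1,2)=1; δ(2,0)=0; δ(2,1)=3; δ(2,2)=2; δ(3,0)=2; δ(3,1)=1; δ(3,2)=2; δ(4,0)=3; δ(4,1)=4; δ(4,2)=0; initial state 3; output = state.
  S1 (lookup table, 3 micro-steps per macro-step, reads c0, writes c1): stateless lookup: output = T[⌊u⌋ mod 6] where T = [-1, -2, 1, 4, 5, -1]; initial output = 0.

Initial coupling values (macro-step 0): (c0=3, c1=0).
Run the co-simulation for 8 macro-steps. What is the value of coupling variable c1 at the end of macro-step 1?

macro 1: S0 reads c1=0 → after 2×micro: 0; S1 reads c0=3 → after 3×micro: 4 ⇒ (c0=0, c1=4)
macro 2: S0 reads c1=4 → after 2×micro: 4; S1 reads c0=0 → after 3×micro: -1 ⇒ (c0=4, c1=-1)
macro 3: S0 reads c1=-1 → after 2×micro: 2; S1 reads c0=4 → after 3×micro: 5 ⇒ (c0=2, c1=5)
macro 4: S0 reads c1=5 → after 2×micro: 2; S1 reads c0=2 → after 3×micro: 1 ⇒ (c0=2, c1=1)
macro 5: S0 reads c1=1 → after 2×micro: 1; S1 reads c0=2 → after 3×micro: 1 ⇒ (c0=1, c1=1)
macro 6: S0 reads c1=1 → after 2×micro: 1; S1 reads c0=1 → after 3×micro: -2 ⇒ (c0=1, c1=-2)
macro 7: S0 reads c1=-2 → after 2×micro: 1; S1 reads c0=1 → after 3×micro: -2 ⇒ (c0=1, c1=-2)
macro 8: S0 reads c1=-2 → after 2×micro: 1; S1 reads c0=1 → after 3×micro: -2 ⇒ (c0=1, c1=-2)

c1 at macro-step 1 = 4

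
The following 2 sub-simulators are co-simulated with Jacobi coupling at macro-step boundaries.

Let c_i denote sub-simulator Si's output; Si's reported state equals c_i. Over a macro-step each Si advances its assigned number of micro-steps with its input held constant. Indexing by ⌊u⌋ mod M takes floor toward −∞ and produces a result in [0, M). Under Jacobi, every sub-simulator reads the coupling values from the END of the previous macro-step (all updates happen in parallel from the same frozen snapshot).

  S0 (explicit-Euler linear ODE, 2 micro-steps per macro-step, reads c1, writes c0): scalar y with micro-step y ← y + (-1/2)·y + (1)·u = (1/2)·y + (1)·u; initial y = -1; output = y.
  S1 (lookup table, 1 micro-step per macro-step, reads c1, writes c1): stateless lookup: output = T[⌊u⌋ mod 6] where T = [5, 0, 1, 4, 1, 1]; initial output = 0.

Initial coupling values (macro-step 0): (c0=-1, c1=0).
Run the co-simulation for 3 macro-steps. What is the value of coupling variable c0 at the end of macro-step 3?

macro 1: S0 reads c1=0 → after 2×micro: -1/4; S1 reads c1=0 → after 1×micro: 5 ⇒ (c0=-1/4, c1=5)
macro 2: S0 reads c1=5 → after 2×micro: 119/16; S1 reads c1=5 → after 1×micro: 1 ⇒ (c0=119/16, c1=1)
macro 3: S0 reads c1=1 → after 2×micro: 215/64; S1 reads c1=1 → after 1×micro: 0 ⇒ (c0=215/64, c1=0)

c0 at macro-step 3 = 215/64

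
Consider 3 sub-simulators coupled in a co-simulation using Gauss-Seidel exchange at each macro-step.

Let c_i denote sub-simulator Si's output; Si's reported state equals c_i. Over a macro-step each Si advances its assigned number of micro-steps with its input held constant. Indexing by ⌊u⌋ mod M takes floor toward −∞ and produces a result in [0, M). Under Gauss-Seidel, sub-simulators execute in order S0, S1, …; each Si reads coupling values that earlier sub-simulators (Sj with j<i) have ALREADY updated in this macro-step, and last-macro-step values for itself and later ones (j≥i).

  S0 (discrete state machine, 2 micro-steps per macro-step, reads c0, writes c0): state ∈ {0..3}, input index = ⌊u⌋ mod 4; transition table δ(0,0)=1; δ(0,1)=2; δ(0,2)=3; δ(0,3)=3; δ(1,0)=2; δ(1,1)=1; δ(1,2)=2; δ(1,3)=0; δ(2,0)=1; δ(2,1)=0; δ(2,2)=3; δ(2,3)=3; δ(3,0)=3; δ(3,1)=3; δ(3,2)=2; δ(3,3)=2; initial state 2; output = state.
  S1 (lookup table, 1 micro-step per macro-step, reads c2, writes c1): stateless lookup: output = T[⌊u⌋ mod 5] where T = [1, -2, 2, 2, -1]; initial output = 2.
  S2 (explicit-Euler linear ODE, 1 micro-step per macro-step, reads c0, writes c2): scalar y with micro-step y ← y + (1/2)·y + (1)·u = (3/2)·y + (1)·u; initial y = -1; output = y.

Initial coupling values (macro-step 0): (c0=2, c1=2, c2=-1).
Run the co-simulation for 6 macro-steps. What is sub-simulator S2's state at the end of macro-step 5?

S2 state at macro-step 5 = 601/32

macro 1: S0 reads c0=2 → after 2×micro: 2; S1 reads c2=-1 → after 1×micro: -1; S2 reads c0=2 → after 1×micro: 1/2 ⇒ (c0=2, c1=-1, c2=1/2)
macro 2: S0 reads c0=2 → after 2×micro: 2; S1 reads c2=1/2 → after 1×micro: 1; S2 reads c0=2 → after 1×micro: 11/4 ⇒ (c0=2, c1=1, c2=11/4)
macro 3: S0 reads c0=2 → after 2×micro: 2; S1 reads c2=11/4 → after 1×micro: 2; S2 reads c0=2 → after 1×micro: 49/8 ⇒ (c0=2, c1=2, c2=49/8)
macro 4: S0 reads c0=2 → after 2×micro: 2; S1 reads c2=49/8 → after 1×micro: -2; S2 reads c0=2 → after 1×micro: 179/16 ⇒ (c0=2, c1=-2, c2=179/16)
macro 5: S0 reads c0=2 → after 2×micro: 2; S1 reads c2=179/16 → after 1×micro: -2; S2 reads c0=2 → after 1×micro: 601/32 ⇒ (c0=2, c1=-2, c2=601/32)
macro 6: S0 reads c0=2 → after 2×micro: 2; S1 reads c2=601/32 → after 1×micro: 2; S2 reads c0=2 → after 1×micro: 1931/64 ⇒ (c0=2, c1=2, c2=1931/64)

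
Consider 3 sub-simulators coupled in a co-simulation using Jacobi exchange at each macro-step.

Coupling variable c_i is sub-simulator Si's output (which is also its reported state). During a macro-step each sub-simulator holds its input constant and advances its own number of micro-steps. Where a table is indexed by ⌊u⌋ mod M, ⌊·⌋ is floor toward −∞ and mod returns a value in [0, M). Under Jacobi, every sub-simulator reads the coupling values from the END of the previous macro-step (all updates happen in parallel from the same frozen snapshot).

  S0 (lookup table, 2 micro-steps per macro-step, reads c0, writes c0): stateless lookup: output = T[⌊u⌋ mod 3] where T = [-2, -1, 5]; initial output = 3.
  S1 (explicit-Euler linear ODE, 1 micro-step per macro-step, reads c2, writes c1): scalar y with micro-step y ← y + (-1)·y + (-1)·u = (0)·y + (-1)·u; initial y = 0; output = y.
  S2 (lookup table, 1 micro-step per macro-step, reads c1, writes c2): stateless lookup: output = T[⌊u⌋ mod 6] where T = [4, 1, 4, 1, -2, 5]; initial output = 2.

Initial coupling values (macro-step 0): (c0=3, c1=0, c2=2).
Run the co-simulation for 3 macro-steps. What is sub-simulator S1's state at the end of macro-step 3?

macro 1: S0 reads c0=3 → after 2×micro: -2; S1 reads c2=2 → after 1×micro: -2; S2 reads c1=0 → after 1×micro: 4 ⇒ (c0=-2, c1=-2, c2=4)
macro 2: S0 reads c0=-2 → after 2×micro: -1; S1 reads c2=4 → after 1×micro: -4; S2 reads c1=-2 → after 1×micro: -2 ⇒ (c0=-1, c1=-4, c2=-2)
macro 3: S0 reads c0=-1 → after 2×micro: 5; S1 reads c2=-2 → after 1×micro: 2; S2 reads c1=-4 → after 1×micro: 4 ⇒ (c0=5, c1=2, c2=4)

S1 state at macro-step 3 = 2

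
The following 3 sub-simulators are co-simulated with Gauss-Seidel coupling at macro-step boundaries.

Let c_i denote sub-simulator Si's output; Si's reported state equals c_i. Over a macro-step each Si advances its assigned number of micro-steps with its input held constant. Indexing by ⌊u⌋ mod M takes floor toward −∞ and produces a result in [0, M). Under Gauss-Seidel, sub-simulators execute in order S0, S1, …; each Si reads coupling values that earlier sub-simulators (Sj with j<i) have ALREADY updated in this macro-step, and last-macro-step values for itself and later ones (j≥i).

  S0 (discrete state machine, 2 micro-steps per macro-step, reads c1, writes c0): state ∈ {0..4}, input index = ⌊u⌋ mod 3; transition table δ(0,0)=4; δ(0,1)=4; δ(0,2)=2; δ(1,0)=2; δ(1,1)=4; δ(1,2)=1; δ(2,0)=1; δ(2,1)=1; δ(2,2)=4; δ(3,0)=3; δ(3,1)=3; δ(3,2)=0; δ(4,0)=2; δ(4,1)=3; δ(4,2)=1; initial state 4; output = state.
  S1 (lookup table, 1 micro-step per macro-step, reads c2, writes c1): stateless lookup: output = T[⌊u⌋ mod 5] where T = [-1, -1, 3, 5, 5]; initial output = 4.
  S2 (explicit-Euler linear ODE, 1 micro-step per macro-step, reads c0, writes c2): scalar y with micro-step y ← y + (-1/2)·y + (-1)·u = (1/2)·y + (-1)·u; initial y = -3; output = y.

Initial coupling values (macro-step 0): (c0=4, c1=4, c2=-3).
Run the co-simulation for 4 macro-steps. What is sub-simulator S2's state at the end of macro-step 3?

macro 1: S0 reads c1=4 → after 2×micro: 3; S1 reads c2=-3 → after 1×micro: 3; S2 reads c0=3 → after 1×micro: -9/2 ⇒ (c0=3, c1=3, c2=-9/2)
macro 2: S0 reads c1=3 → after 2×micro: 3; S1 reads c2=-9/2 → after 1×micro: -1; S2 reads c0=3 → after 1×micro: -21/4 ⇒ (c0=3, c1=-1, c2=-21/4)
macro 3: S0 reads c1=-1 → after 2×micro: 2; S1 reads c2=-21/4 → after 1×micro: 5; S2 reads c0=2 → after 1×micro: -37/8 ⇒ (c0=2, c1=5, c2=-37/8)
macro 4: S0 reads c1=5 → after 2×micro: 1; S1 reads c2=-37/8 → after 1×micro: -1; S2 reads c0=1 → after 1×micro: -53/16 ⇒ (c0=1, c1=-1, c2=-53/16)

S2 state at macro-step 3 = -37/8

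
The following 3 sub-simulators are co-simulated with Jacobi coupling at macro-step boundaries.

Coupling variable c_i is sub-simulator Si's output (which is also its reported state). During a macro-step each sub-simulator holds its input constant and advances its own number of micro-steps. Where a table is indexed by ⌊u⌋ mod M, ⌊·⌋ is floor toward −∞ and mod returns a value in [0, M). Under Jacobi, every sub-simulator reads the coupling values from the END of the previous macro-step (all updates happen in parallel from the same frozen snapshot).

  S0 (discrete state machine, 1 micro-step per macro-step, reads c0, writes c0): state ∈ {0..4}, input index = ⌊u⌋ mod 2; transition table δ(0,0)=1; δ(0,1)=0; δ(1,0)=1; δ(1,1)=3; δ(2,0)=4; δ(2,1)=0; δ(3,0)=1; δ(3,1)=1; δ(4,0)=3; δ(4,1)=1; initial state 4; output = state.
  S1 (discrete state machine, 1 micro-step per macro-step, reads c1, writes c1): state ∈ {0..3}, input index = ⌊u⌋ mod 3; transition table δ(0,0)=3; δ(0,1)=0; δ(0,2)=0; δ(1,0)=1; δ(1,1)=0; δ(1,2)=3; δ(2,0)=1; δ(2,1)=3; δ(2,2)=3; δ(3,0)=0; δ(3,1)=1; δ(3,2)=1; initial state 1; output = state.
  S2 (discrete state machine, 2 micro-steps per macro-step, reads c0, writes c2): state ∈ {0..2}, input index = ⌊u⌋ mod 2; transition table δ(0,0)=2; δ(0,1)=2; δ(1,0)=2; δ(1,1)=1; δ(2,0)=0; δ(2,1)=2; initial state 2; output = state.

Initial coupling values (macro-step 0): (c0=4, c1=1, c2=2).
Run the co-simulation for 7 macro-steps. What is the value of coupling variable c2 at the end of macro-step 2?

c2 at macro-step 2 = 2

macro 1: S0 reads c0=4 → after 1×micro: 3; S1 reads c1=1 → after 1×micro: 0; S2 reads c0=4 → after 2×micro: 2 ⇒ (c0=3, c1=0, c2=2)
macro 2: S0 reads c0=3 → after 1×micro: 1; S1 reads c1=0 → after 1×micro: 3; S2 reads c0=3 → after 2×micro: 2 ⇒ (c0=1, c1=3, c2=2)
macro 3: S0 reads c0=1 → after 1×micro: 3; S1 reads c1=3 → after 1×micro: 0; S2 reads c0=1 → after 2×micro: 2 ⇒ (c0=3, c1=0, c2=2)
macro 4: S0 reads c0=3 → after 1×micro: 1; S1 reads c1=0 → after 1×micro: 3; S2 reads c0=3 → after 2×micro: 2 ⇒ (c0=1, c1=3, c2=2)
macro 5: S0 reads c0=1 → after 1×micro: 3; S1 reads c1=3 → after 1×micro: 0; S2 reads c0=1 → after 2×micro: 2 ⇒ (c0=3, c1=0, c2=2)
macro 6: S0 reads c0=3 → after 1×micro: 1; S1 reads c1=0 → after 1×micro: 3; S2 reads c0=3 → after 2×micro: 2 ⇒ (c0=1, c1=3, c2=2)
macro 7: S0 reads c0=1 → after 1×micro: 3; S1 reads c1=3 → after 1×micro: 0; S2 reads c0=1 → after 2×micro: 2 ⇒ (c0=3, c1=0, c2=2)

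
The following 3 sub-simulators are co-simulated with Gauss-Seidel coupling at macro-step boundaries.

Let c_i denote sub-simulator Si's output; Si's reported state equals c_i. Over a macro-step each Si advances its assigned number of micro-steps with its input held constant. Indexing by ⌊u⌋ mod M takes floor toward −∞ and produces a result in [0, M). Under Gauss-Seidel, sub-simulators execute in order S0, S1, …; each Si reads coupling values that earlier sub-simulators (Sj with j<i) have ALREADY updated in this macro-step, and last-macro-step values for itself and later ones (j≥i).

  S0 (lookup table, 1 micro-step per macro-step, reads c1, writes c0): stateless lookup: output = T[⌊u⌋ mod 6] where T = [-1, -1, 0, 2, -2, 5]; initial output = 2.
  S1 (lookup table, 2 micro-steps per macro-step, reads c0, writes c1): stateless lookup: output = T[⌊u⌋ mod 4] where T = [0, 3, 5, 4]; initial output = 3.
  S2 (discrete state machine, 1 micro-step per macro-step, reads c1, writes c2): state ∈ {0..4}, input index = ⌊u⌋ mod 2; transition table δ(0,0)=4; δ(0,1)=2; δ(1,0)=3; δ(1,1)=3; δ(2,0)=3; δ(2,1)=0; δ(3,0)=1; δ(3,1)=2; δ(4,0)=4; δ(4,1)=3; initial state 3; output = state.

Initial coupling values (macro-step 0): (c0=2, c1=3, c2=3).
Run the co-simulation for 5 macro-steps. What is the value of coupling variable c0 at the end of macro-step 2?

c0 at macro-step 2 = 5

macro 1: S0 reads c1=3 → after 1×micro: 2; S1 reads c0=2 → after 2×micro: 5; S2 reads c1=5 → after 1×micro: 2 ⇒ (c0=2, c1=5, c2=2)
macro 2: S0 reads c1=5 → after 1×micro: 5; S1 reads c0=5 → after 2×micro: 3; S2 reads c1=3 → after 1×micro: 0 ⇒ (c0=5, c1=3, c2=0)
macro 3: S0 reads c1=3 → after 1×micro: 2; S1 reads c0=2 → after 2×micro: 5; S2 reads c1=5 → after 1×micro: 2 ⇒ (c0=2, c1=5, c2=2)
macro 4: S0 reads c1=5 → after 1×micro: 5; S1 reads c0=5 → after 2×micro: 3; S2 reads c1=3 → after 1×micro: 0 ⇒ (c0=5, c1=3, c2=0)
macro 5: S0 reads c1=3 → after 1×micro: 2; S1 reads c0=2 → after 2×micro: 5; S2 reads c1=5 → after 1×micro: 2 ⇒ (c0=2, c1=5, c2=2)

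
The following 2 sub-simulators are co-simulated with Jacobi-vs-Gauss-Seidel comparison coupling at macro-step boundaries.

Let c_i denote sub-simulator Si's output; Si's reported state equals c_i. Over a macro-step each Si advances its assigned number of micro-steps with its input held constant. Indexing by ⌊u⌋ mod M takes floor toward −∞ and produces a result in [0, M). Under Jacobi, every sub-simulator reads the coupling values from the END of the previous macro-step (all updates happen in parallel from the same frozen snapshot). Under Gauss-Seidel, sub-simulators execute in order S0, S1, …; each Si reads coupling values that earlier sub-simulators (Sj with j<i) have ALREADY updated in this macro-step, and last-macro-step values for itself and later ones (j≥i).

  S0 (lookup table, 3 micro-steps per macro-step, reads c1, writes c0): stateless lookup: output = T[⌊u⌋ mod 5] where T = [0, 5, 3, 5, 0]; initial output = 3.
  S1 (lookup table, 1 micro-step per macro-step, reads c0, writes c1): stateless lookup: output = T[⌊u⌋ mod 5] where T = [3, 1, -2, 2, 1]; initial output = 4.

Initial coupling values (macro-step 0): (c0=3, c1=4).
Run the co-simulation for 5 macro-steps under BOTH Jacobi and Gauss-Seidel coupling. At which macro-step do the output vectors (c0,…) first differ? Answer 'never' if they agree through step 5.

first divergence at macro-step: 1

[Jacobi] macro 1: S0 reads c1=4 → after 3×micro: 0; S1 reads c0=3 → after 1×micro: 2 ⇒ (c0=0, c1=2)
[Jacobi] macro 2: S0 reads c1=2 → after 3×micro: 3; S1 reads c0=0 → after 1×micro: 3 ⇒ (c0=3, c1=3)
[Jacobi] macro 3: S0 reads c1=3 → after 3×micro: 5; S1 reads c0=3 → after 1×micro: 2 ⇒ (c0=5, c1=2)
[Jacobi] macro 4: S0 reads c1=2 → after 3×micro: 3; S1 reads c0=5 → after 1×micro: 3 ⇒ (c0=3, c1=3)
[Jacobi] macro 5: S0 reads c1=3 → after 3×micro: 5; S1 reads c0=3 → after 1×micro: 2 ⇒ (c0=5, c1=2)
[Gauss-Seidel] macro 1: S0 reads c1=4 → after 3×micro: 0; S1 reads c0=0 → after 1×micro: 3 ⇒ (c0=0, c1=3)
[Gauss-Seidel] macro 2: S0 reads c1=3 → after 3×micro: 5; S1 reads c0=5 → after 1×micro: 3 ⇒ (c0=5, c1=3)
[Gauss-Seidel] macro 3: S0 reads c1=3 → after 3×micro: 5; S1 reads c0=5 → after 1×micro: 3 ⇒ (c0=5, c1=3)
[Gauss-Seidel] macro 4: S0 reads c1=3 → after 3×micro: 5; S1 reads c0=5 → after 1×micro: 3 ⇒ (c0=5, c1=3)
[Gauss-Seidel] macro 5: S0 reads c1=3 → after 3×micro: 5; S1 reads c0=5 → after 1×micro: 3 ⇒ (c0=5, c1=3)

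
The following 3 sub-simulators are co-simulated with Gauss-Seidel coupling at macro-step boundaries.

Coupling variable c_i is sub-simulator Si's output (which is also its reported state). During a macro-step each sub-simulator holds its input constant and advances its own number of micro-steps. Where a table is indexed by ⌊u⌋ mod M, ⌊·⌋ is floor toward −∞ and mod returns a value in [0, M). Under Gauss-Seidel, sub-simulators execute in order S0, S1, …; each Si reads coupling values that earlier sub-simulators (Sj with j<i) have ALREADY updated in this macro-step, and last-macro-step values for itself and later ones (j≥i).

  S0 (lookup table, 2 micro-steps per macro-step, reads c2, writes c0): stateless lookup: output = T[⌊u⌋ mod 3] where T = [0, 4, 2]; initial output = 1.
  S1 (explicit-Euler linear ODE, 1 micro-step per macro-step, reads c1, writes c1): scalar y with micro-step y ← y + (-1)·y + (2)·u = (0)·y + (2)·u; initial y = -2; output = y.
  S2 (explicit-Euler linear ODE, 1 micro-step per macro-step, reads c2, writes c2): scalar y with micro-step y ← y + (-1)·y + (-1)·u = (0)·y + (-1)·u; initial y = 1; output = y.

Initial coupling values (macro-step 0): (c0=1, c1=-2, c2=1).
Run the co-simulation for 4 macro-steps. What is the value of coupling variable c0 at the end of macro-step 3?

macro 1: S0 reads c2=1 → after 2×micro: 4; S1 reads c1=-2 → after 1×micro: -4; S2 reads c2=1 → after 1×micro: -1 ⇒ (c0=4, c1=-4, c2=-1)
macro 2: S0 reads c2=-1 → after 2×micro: 2; S1 reads c1=-4 → after 1×micro: -8; S2 reads c2=-1 → after 1×micro: 1 ⇒ (c0=2, c1=-8, c2=1)
macro 3: S0 reads c2=1 → after 2×micro: 4; S1 reads c1=-8 → after 1×micro: -16; S2 reads c2=1 → after 1×micro: -1 ⇒ (c0=4, c1=-16, c2=-1)
macro 4: S0 reads c2=-1 → after 2×micro: 2; S1 reads c1=-16 → after 1×micro: -32; S2 reads c2=-1 → after 1×micro: 1 ⇒ (c0=2, c1=-32, c2=1)

c0 at macro-step 3 = 4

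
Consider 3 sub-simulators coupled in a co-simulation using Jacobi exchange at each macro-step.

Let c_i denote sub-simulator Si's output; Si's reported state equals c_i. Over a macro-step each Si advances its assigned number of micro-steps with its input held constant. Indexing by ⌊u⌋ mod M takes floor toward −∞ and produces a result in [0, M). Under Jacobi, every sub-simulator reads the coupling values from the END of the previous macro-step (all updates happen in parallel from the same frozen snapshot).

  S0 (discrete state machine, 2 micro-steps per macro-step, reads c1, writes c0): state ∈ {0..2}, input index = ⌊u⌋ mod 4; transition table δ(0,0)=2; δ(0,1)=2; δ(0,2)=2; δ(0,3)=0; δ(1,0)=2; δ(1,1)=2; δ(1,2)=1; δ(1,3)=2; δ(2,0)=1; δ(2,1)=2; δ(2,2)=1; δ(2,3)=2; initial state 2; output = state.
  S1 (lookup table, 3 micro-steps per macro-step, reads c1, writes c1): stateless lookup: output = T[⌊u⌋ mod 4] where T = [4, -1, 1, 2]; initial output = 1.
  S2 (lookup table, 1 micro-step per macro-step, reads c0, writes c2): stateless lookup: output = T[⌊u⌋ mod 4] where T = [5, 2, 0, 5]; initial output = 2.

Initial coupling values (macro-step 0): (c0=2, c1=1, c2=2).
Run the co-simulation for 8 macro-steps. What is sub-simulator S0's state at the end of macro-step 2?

S0 state at macro-step 2 = 2

macro 1: S0 reads c1=1 → after 2×micro: 2; S1 reads c1=1 → after 3×micro: -1; S2 reads c0=2 → after 1×micro: 0 ⇒ (c0=2, c1=-1, c2=0)
macro 2: S0 reads c1=-1 → after 2×micro: 2; S1 reads c1=-1 → after 3×micro: 2; S2 reads c0=2 → after 1×micro: 0 ⇒ (c0=2, c1=2, c2=0)
macro 3: S0 reads c1=2 → after 2×micro: 1; S1 reads c1=2 → after 3×micro: 1; S2 reads c0=2 → after 1×micro: 0 ⇒ (c0=1, c1=1, c2=0)
macro 4: S0 reads c1=1 → after 2×micro: 2; S1 reads c1=1 → after 3×micro: -1; S2 reads c0=1 → after 1×micro: 2 ⇒ (c0=2, c1=-1, c2=2)
macro 5: S0 reads c1=-1 → after 2×micro: 2; S1 reads c1=-1 → after 3×micro: 2; S2 reads c0=2 → after 1×micro: 0 ⇒ (c0=2, c1=2, c2=0)
macro 6: S0 reads c1=2 → after 2×micro: 1; S1 reads c1=2 → after 3×micro: 1; S2 reads c0=2 → after 1×micro: 0 ⇒ (c0=1, c1=1, c2=0)
macro 7: S0 reads c1=1 → after 2×micro: 2; S1 reads c1=1 → after 3×micro: -1; S2 reads c0=1 → after 1×micro: 2 ⇒ (c0=2, c1=-1, c2=2)
macro 8: S0 reads c1=-1 → after 2×micro: 2; S1 reads c1=-1 → after 3×micro: 2; S2 reads c0=2 → after 1×micro: 0 ⇒ (c0=2, c1=2, c2=0)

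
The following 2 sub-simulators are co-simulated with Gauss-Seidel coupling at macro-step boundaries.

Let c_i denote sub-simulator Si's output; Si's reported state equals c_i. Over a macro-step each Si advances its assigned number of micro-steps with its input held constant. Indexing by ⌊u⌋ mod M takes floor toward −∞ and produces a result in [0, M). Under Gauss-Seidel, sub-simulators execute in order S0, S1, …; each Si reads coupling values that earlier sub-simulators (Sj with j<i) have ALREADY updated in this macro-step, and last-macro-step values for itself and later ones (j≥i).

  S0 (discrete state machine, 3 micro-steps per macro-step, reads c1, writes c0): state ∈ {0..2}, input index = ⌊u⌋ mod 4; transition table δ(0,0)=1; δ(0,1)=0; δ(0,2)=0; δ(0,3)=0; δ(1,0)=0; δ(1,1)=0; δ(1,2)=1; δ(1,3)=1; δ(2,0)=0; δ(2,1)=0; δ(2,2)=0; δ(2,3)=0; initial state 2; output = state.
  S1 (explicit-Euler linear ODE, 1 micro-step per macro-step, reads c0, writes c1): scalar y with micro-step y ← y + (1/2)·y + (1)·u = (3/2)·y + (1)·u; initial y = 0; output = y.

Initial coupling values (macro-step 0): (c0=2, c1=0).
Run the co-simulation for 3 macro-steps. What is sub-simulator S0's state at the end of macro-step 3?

macro 1: S0 reads c1=0 → after 3×micro: 0; S1 reads c0=0 → after 1×micro: 0 ⇒ (c0=0, c1=0)
macro 2: S0 reads c1=0 → after 3×micro: 1; S1 reads c0=1 → after 1×micro: 1 ⇒ (c0=1, c1=1)
macro 3: S0 reads c1=1 → after 3×micro: 0; S1 reads c0=0 → after 1×micro: 3/2 ⇒ (c0=0, c1=3/2)

S0 state at macro-step 3 = 0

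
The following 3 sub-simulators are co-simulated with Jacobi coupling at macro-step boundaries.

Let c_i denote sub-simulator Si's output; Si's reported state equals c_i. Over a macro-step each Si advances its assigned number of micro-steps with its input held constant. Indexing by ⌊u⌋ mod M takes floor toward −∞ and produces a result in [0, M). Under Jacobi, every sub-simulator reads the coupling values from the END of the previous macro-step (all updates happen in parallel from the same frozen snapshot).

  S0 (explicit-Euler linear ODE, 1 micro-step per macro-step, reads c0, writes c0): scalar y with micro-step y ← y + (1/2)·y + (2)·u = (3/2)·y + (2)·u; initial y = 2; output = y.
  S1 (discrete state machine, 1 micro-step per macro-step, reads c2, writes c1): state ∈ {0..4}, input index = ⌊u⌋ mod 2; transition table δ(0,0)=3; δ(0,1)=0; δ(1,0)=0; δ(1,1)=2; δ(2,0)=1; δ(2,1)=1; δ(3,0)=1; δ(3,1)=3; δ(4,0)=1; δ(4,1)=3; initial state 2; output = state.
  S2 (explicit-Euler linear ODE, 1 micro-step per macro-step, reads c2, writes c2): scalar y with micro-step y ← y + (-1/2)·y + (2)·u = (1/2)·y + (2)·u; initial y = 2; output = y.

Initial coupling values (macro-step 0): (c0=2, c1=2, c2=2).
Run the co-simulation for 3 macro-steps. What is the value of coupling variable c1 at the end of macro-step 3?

macro 1: S0 reads c0=2 → after 1×micro: 7; S1 reads c2=2 → after 1×micro: 1; S2 reads c2=2 → after 1×micro: 5 ⇒ (c0=7, c1=1, c2=5)
macro 2: S0 reads c0=7 → after 1×micro: 49/2; S1 reads c2=5 → after 1×micro: 2; S2 reads c2=5 → after 1×micro: 25/2 ⇒ (c0=49/2, c1=2, c2=25/2)
macro 3: S0 reads c0=49/2 → after 1×micro: 343/4; S1 reads c2=25/2 → after 1×micro: 1; S2 reads c2=25/2 → after 1×micro: 125/4 ⇒ (c0=343/4, c1=1, c2=125/4)

c1 at macro-step 3 = 1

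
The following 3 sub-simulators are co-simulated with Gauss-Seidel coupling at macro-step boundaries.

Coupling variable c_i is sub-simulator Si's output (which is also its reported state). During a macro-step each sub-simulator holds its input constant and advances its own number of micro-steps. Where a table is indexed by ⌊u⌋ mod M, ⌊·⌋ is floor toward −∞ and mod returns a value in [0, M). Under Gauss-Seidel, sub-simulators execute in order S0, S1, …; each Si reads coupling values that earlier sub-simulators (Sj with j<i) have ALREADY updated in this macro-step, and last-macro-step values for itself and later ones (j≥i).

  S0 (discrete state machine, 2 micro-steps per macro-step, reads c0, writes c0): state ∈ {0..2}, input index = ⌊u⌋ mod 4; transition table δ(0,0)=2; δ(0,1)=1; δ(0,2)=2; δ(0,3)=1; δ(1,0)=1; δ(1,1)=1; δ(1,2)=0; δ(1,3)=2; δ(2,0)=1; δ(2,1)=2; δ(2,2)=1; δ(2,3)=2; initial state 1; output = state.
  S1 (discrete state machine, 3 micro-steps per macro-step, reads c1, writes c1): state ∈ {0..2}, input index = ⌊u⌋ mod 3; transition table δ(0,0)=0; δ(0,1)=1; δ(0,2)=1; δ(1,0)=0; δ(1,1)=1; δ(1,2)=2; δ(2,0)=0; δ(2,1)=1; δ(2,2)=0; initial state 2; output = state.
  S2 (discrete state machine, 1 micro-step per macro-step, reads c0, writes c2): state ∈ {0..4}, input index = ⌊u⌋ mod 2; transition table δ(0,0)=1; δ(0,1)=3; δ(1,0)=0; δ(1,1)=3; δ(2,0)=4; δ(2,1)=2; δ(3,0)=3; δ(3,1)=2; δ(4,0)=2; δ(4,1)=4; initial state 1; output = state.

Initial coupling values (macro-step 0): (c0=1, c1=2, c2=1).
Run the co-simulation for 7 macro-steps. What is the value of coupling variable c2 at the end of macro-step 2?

macro 1: S0 reads c0=1 → after 2×micro: 1; S1 reads c1=2 → after 3×micro: 2; S2 reads c0=1 → after 1×micro: 3 ⇒ (c0=1, c1=2, c2=3)
macro 2: S0 reads c0=1 → after 2×micro: 1; S1 reads c1=2 → after 3×micro: 2; S2 reads c0=1 → after 1×micro: 2 ⇒ (c0=1, c1=2, c2=2)
macro 3: S0 reads c0=1 → after 2×micro: 1; S1 reads c1=2 → after 3×micro: 2; S2 reads c0=1 → after 1×micro: 2 ⇒ (c0=1, c1=2, c2=2)
macro 4: S0 reads c0=1 → after 2×micro: 1; S1 reads c1=2 → after 3×micro: 2; S2 reads c0=1 → after 1×micro: 2 ⇒ (c0=1, c1=2, c2=2)
macro 5: S0 reads c0=1 → after 2×micro: 1; S1 reads c1=2 → after 3×micro: 2; S2 reads c0=1 → after 1×micro: 2 ⇒ (c0=1, c1=2, c2=2)
macro 6: S0 reads c0=1 → after 2×micro: 1; S1 reads c1=2 → after 3×micro: 2; S2 reads c0=1 → after 1×micro: 2 ⇒ (c0=1, c1=2, c2=2)
macro 7: S0 reads c0=1 → after 2×micro: 1; S1 reads c1=2 → after 3×micro: 2; S2 reads c0=1 → after 1×micro: 2 ⇒ (c0=1, c1=2, c2=2)

c2 at macro-step 2 = 2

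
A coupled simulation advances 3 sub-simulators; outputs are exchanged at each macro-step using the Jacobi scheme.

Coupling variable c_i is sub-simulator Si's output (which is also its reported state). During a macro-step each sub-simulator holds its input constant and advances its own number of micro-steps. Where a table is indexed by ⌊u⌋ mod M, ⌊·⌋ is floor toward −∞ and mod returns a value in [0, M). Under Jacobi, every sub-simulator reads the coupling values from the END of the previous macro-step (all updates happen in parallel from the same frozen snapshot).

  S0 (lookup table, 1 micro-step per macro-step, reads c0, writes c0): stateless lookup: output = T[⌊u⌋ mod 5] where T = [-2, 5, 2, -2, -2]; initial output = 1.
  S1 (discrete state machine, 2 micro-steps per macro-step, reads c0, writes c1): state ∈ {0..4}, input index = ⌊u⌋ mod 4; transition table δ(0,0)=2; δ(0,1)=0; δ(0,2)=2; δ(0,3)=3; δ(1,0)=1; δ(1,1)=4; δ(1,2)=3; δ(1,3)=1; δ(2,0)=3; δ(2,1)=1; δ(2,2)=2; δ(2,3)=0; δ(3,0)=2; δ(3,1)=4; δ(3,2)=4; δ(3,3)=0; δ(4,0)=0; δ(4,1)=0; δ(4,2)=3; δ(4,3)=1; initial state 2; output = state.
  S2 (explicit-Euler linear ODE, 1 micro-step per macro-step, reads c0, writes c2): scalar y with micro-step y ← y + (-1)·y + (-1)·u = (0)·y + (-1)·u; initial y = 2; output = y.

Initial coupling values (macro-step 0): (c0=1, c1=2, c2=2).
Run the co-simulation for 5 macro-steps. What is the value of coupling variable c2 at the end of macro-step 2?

macro 1: S0 reads c0=1 → after 1×micro: 5; S1 reads c0=1 → after 2×micro: 4; S2 reads c0=1 → after 1×micro: -1 ⇒ (c0=5, c1=4, c2=-1)
macro 2: S0 reads c0=5 → after 1×micro: -2; S1 reads c0=5 → after 2×micro: 0; S2 reads c0=5 → after 1×micro: -5 ⇒ (c0=-2, c1=0, c2=-5)
macro 3: S0 reads c0=-2 → after 1×micro: -2; S1 reads c0=-2 → after 2×micro: 2; S2 reads c0=-2 → after 1×micro: 2 ⇒ (c0=-2, c1=2, c2=2)
macro 4: S0 reads c0=-2 → after 1×micro: -2; S1 reads c0=-2 → after 2×micro: 2; S2 reads c0=-2 → after 1×micro: 2 ⇒ (c0=-2, c1=2, c2=2)
macro 5: S0 reads c0=-2 → after 1×micro: -2; S1 reads c0=-2 → after 2×micro: 2; S2 reads c0=-2 → after 1×micro: 2 ⇒ (c0=-2, c1=2, c2=2)

c2 at macro-step 2 = -5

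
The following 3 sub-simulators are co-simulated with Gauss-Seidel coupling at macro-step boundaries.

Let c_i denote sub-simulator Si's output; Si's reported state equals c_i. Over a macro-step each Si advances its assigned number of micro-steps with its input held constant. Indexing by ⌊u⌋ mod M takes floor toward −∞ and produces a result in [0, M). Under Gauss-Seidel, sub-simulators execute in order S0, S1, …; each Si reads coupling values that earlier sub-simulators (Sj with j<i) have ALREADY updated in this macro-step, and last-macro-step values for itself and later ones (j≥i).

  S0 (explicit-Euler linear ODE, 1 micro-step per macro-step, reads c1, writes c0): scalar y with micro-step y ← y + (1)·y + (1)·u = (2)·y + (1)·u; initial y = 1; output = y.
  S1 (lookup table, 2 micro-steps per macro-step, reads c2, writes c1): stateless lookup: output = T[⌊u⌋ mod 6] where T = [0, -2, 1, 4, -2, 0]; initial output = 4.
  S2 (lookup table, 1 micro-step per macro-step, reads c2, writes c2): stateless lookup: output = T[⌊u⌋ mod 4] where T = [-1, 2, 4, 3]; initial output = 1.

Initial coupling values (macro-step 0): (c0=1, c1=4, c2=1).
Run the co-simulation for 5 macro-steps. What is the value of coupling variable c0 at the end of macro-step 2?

macro 1: S0 reads c1=4 → after 1×micro: 6; S1 reads c2=1 → after 2×micro: -2; S2 reads c2=1 → after 1×micro: 2 ⇒ (c0=6, c1=-2, c2=2)
macro 2: S0 reads c1=-2 → after 1×micro: 10; S1 reads c2=2 → after 2×micro: 1; S2 reads c2=2 → after 1×micro: 4 ⇒ (c0=10, c1=1, c2=4)
macro 3: S0 reads c1=1 → after 1×micro: 21; S1 reads c2=4 → after 2×micro: -2; S2 reads c2=4 → after 1×micro: -1 ⇒ (c0=21, c1=-2, c2=-1)
macro 4: S0 reads c1=-2 → after 1×micro: 40; S1 reads c2=-1 → after 2×micro: 0; S2 reads c2=-1 → after 1×micro: 3 ⇒ (c0=40, c1=0, c2=3)
macro 5: S0 reads c1=0 → after 1×micro: 80; S1 reads c2=3 → after 2×micro: 4; S2 reads c2=3 → after 1×micro: 3 ⇒ (c0=80, c1=4, c2=3)

c0 at macro-step 2 = 10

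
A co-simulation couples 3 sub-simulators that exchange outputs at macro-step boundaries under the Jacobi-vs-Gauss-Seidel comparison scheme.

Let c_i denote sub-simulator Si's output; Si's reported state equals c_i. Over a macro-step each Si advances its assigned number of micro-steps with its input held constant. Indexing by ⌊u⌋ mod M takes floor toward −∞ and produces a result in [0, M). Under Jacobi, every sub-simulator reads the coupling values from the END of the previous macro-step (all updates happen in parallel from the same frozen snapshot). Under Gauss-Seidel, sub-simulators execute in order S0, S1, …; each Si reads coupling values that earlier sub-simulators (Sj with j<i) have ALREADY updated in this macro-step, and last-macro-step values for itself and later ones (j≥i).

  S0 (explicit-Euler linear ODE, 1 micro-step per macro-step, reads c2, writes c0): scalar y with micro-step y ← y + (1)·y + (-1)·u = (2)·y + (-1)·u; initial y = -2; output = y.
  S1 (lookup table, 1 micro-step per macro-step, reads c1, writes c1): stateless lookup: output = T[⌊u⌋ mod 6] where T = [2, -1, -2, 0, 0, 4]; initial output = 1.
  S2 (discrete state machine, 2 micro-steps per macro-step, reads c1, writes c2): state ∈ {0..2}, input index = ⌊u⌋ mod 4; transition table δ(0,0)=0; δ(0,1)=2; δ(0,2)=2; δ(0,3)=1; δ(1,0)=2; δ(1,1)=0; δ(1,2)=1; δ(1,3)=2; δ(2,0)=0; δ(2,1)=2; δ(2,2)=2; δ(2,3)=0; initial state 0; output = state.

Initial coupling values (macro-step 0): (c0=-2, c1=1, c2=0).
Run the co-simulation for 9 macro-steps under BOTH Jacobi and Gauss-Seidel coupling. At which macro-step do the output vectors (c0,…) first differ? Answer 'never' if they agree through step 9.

first divergence at macro-step: 2

[Jacobi] macro 1: S0 reads c2=0 → after 1×micro: -4; S1 reads c1=1 → after 1×micro: -1; S2 reads c1=1 → after 2×micro: 2 ⇒ (c0=-4, c1=-1, c2=2)
[Jacobi] macro 2: S0 reads c2=2 → after 1×micro: -10; S1 reads c1=-1 → after 1×micro: 4; S2 reads c1=-1 → after 2×micro: 1 ⇒ (c0=-10, c1=4, c2=1)
[Jacobi] macro 3: S0 reads c2=1 → after 1×micro: -21; S1 reads c1=4 → after 1×micro: 0; S2 reads c1=4 → after 2×micro: 0 ⇒ (c0=-21, c1=0, c2=0)
[Jacobi] macro 4: S0 reads c2=0 → after 1×micro: -42; S1 reads c1=0 → after 1×micro: 2; S2 reads c1=0 → after 2×micro: 0 ⇒ (c0=-42, c1=2, c2=0)
[Jacobi] macro 5: S0 reads c2=0 → after 1×micro: -84; S1 reads c1=2 → after 1×micro: -2; S2 reads c1=2 → after 2×micro: 2 ⇒ (c0=-84, c1=-2, c2=2)
[Jacobi] macro 6: S0 reads c2=2 → after 1×micro: -170; S1 reads c1=-2 → after 1×micro: 0; S2 reads c1=-2 → after 2×micro: 2 ⇒ (c0=-170, c1=0, c2=2)
[Jacobi] macro 7: S0 reads c2=2 → after 1×micro: -342; S1 reads c1=0 → after 1×micro: 2; S2 reads c1=0 → after 2×micro: 0 ⇒ (c0=-342, c1=2, c2=0)
[Jacobi] macro 8: S0 reads c2=0 → after 1×micro: -684; S1 reads c1=2 → after 1×micro: -2; S2 reads c1=2 → after 2×micro: 2 ⇒ (c0=-684, c1=-2, c2=2)
[Jacobi] macro 9: S0 reads c2=2 → after 1×micro: -1370; S1 reads c1=-2 → after 1×micro: 0; S2 reads c1=-2 → after 2×micro: 2 ⇒ (c0=-1370, c1=0, c2=2)
[Gauss-Seidel] macro 1: S0 reads c2=0 → after 1×micro: -4; S1 reads c1=1 → after 1×micro: -1; S2 reads c1=-1 → after 2×micro: 2 ⇒ (c0=-4, c1=-1, c2=2)
[Gauss-Seidel] macro 2: S0 reads c2=2 → after 1×micro: -10; S1 reads c1=-1 → after 1×micro: 4; S2 reads c1=4 → after 2×micro: 0 ⇒ (c0=-10, c1=4, c2=0)
[Gauss-Seidel] macro 3: S0 reads c2=0 → after 1×micro: -20; S1 reads c1=4 → after 1×micro: 0; S2 reads c1=0 → after 2×micro: 0 ⇒ (c0=-20, c1=0, c2=0)
[Gauss-Seidel] macro 4: S0 reads c2=0 → after 1×micro: -40; S1 reads c1=0 → after 1×micro: 2; S2 reads c1=2 → after 2×micro: 2 ⇒ (c0=-40, c1=2, c2=2)
[Gauss-Seidel] macro 5: S0 reads c2=2 → after 1×micro: -82; S1 reads c1=2 → after 1×micro: -2; S2 reads c1=-2 → after 2×micro: 2 ⇒ (c0=-82, c1=-2, c2=2)
[Gauss-Seidel] macro 6: S0 reads c2=2 → after 1×micro: -166; S1 reads c1=-2 → after 1×micro: 0; S2 reads c1=0 → after 2×micro: 0 ⇒ (c0=-166, c1=0, c2=0)
[Gauss-Seidel] macro 7: S0 reads c2=0 → after 1×micro: -332; S1 reads c1=0 → after 1×micro: 2; S2 reads c1=2 → after 2×micro: 2 ⇒ (c0=-332, c1=2, c2=2)
[Gauss-Seidel] macro 8: S0 reads c2=2 → after 1×micro: -666; S1 reads c1=2 → after 1×micro: -2; S2 reads c1=-2 → after 2×micro: 2 ⇒ (c0=-666, c1=-2, c2=2)
[Gauss-Seidel] macro 9: S0 reads c2=2 → after 1×micro: -1334; S1 reads c1=-2 → after 1×micro: 0; S2 reads c1=0 → after 2×micro: 0 ⇒ (c0=-1334, c1=0, c2=0)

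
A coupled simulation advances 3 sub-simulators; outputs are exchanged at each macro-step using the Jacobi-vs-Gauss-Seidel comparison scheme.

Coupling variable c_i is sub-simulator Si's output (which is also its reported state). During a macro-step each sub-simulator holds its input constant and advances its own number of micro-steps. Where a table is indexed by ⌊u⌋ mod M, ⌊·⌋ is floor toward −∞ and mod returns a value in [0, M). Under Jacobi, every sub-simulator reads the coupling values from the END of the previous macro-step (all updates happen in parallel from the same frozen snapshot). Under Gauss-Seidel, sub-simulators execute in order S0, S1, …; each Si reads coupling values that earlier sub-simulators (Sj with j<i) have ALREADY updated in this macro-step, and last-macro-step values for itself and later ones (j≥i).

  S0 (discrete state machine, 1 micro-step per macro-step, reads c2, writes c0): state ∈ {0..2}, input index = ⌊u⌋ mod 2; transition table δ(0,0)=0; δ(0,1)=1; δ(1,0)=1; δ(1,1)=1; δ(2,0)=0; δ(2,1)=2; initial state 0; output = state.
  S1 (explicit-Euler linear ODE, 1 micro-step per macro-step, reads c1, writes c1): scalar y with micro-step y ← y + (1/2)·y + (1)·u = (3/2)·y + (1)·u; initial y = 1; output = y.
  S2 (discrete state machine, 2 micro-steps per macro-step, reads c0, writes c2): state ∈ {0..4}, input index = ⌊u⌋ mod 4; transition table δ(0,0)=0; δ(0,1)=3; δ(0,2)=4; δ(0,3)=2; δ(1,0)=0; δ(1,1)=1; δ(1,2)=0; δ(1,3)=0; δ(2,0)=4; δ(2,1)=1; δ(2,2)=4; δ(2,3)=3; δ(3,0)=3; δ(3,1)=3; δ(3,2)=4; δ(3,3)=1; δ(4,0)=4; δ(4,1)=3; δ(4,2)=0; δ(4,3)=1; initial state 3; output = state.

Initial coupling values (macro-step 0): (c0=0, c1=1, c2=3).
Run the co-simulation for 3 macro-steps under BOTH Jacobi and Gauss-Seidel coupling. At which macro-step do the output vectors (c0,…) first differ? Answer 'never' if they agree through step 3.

[Jacobi] macro 1: S0 reads c2=3 → after 1×micro: 1; S1 reads c1=1 → after 1×micro: 5/2; S2 reads c0=0 → after 2×micro: 3 ⇒ (c0=1, c1=5/2, c2=3)
[Jacobi] macro 2: S0 reads c2=3 → after 1×micro: 1; S1 reads c1=5/2 → after 1×micro: 25/4; S2 reads c0=1 → after 2×micro: 3 ⇒ (c0=1, c1=25/4, c2=3)
[Jacobi] macro 3: S0 reads c2=3 → after 1×micro: 1; S1 reads c1=25/4 → after 1×micro: 125/8; S2 reads c0=1 → after 2×micro: 3 ⇒ (c0=1, c1=125/8, c2=3)
[Gauss-Seidel] macro 1: S0 reads c2=3 → after 1×micro: 1; S1 reads c1=1 → after 1×micro: 5/2; S2 reads c0=1 → after 2×micro: 3 ⇒ (c0=1, c1=5/2, c2=3)
[Gauss-Seidel] macro 2: S0 reads c2=3 → after 1×micro: 1; S1 reads c1=5/2 → after 1×micro: 25/4; S2 reads c0=1 → after 2×micro: 3 ⇒ (c0=1, c1=25/4, c2=3)
[Gauss-Seidel] macro 3: S0 reads c2=3 → after 1×micro: 1; S1 reads c1=25/4 → after 1×micro: 125/8; S2 reads c0=1 → after 2×micro: 3 ⇒ (c0=1, c1=125/8, c2=3)

first divergence at macro-step: never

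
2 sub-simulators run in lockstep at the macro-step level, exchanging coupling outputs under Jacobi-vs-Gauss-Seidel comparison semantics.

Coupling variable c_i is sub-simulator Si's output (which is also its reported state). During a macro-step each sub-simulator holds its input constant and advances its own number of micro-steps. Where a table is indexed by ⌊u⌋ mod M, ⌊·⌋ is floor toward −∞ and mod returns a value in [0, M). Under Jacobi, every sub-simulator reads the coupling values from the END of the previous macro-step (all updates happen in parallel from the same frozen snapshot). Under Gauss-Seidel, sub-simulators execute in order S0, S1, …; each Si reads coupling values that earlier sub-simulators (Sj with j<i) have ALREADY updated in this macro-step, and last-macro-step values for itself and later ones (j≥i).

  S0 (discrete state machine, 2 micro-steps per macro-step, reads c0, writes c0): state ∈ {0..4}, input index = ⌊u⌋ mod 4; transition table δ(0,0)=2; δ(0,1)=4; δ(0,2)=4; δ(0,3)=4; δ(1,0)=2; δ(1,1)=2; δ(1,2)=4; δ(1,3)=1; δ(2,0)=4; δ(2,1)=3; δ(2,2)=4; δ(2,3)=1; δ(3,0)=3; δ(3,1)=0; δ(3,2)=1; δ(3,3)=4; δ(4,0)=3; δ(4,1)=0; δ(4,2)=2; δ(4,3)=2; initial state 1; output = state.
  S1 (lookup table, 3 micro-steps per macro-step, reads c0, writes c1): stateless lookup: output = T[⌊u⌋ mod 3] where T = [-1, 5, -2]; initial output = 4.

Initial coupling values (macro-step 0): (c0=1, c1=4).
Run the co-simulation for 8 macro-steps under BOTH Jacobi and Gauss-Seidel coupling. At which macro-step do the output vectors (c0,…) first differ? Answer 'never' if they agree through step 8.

first divergence at macro-step: 1

[Jacobi] macro 1: S0 reads c0=1 → after 2×micro: 3; S1 reads c0=1 → after 3×micro: 5 ⇒ (c0=3, c1=5)
[Jacobi] macro 2: S0 reads c0=3 → after 2×micro: 2; S1 reads c0=3 → after 3×micro: -1 ⇒ (c0=2, c1=-1)
[Jacobi] macro 3: S0 reads c0=2 → after 2×micro: 2; S1 reads c0=2 → after 3×micro: -2 ⇒ (c0=2, c1=-2)
[Jacobi] macro 4: S0 reads c0=2 → after 2×micro: 2; S1 reads c0=2 → after 3×micro: -2 ⇒ (c0=2, c1=-2)
[Jacobi] macro 5: S0 reads c0=2 → after 2×micro: 2; S1 reads c0=2 → after 3×micro: -2 ⇒ (c0=2, c1=-2)
[Jacobi] macro 6: S0 reads c0=2 → after 2×micro: 2; S1 reads c0=2 → after 3×micro: -2 ⇒ (c0=2, c1=-2)
[Jacobi] macro 7: S0 reads c0=2 → after 2×micro: 2; S1 reads c0=2 → after 3×micro: -2 ⇒ (c0=2, c1=-2)
[Jacobi] macro 8: S0 reads c0=2 → after 2×micro: 2; S1 reads c0=2 → after 3×micro: -2 ⇒ (c0=2, c1=-2)
[Gauss-Seidel] macro 1: S0 reads c0=1 → after 2×micro: 3; S1 reads c0=3 → after 3×micro: -1 ⇒ (c0=3, c1=-1)
[Gauss-Seidel] macro 2: S0 reads c0=3 → after 2×micro: 2; S1 reads c0=2 → after 3×micro: -2 ⇒ (c0=2, c1=-2)
[Gauss-Seidel] macro 3: S0 reads c0=2 → after 2×micro: 2; S1 reads c0=2 → after 3×micro: -2 ⇒ (c0=2, c1=-2)
[Gauss-Seidel] macro 4: S0 reads c0=2 → after 2×micro: 2; S1 reads c0=2 → after 3×micro: -2 ⇒ (c0=2, c1=-2)
[Gauss-Seidel] macro 5: S0 reads c0=2 → after 2×micro: 2; S1 reads c0=2 → after 3×micro: -2 ⇒ (c0=2, c1=-2)
[Gauss-Seidel] macro 6: S0 reads c0=2 → after 2×micro: 2; S1 reads c0=2 → after 3×micro: -2 ⇒ (c0=2, c1=-2)
[Gauss-Seidel] macro 7: S0 reads c0=2 → after 2×micro: 2; S1 reads c0=2 → after 3×micro: -2 ⇒ (c0=2, c1=-2)
[Gauss-Seidel] macro 8: S0 reads c0=2 → after 2×micro: 2; S1 reads c0=2 → after 3×micro: -2 ⇒ (c0=2, c1=-2)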